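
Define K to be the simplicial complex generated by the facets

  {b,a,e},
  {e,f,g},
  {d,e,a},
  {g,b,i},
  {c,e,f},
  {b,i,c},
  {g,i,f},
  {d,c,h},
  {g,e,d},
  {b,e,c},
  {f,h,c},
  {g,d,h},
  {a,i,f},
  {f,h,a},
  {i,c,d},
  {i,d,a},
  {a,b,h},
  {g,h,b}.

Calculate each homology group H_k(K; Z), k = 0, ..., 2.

We work with the vertex ordering a < b < c < d < e < f < g < h < i. The simplices of K, each written with vertices in increasing order, are:

  0-simplices (9): a, b, c, d, e, f, g, h, i
  1-simplices (27): ab, ad, ae, af, ah, ai, bc, be, bg, bh, bi, cd, ce, cf, ch, ci, de, dg, dh, di, ef, eg, fg, fh, fi, gh, gi
  2-simplices (18): abe, abh, ade, adi, afh, afi, bce, bci, bgh, bgi, cdh, cdi, cef, cfh, deg, dgh, efg, fgi

so the chain groups are C_0 ≅ Z^9, C_1 ≅ Z^27, C_2 ≅ Z^18.

The boundary map ∂_1: C_1 → C_0 is given by ∂[p,q] = [q] − [p]. For instance
  ∂fg = g − f.
The 9×27 boundary matrix has rank 8 and Smith normal form diag(1,1,1,1,1,1,1,1).

The boundary map ∂_2: C_2 → C_1 sends each 2-simplex [p,q,r] to [q,r] − [p,r] + [p,q]. For instance
  ∂afh = fh − ah + af,
  ∂fgi = gi − fi + fg.
As a 27×18 matrix over Z this has rank 17, with invariant factors (1,1,1,1,1,1,1,1,1,1,1,1,1,1,1,1,1).

Computing H_k = (kernel of ∂_k) / (image of ∂_{k+1}):

  H_0: rank C_0 − rank ∂_1 = 9 − 8 = 1, and the invariant factors of ∂_1 are all 1, so H_0 = Z.
  H_1: rank ker ∂_1 − rank ∂_2 = (27 − 8) − 17 = 2, and the invariant factors of ∂_2 are all 1, so H_1 = Z^2.
  H_2: rank ker ∂_2 − rank ∂_3 = (18 − 17) − 0 = 1, and there is no ∂_3, so H_2 = Z.

(K is a triangulation of the torus T^2.)

H_0 ≅ Z,  H_1 ≅ Z^2,  H_2 ≅ Z.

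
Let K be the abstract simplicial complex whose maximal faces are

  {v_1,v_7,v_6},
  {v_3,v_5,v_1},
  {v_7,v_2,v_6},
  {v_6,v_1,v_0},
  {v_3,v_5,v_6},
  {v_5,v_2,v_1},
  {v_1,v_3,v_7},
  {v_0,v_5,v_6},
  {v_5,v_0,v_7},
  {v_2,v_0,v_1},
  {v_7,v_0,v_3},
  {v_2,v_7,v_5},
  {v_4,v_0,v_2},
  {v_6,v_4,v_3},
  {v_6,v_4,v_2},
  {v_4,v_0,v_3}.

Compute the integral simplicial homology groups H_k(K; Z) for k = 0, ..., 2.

Take the total order v_0 < v_1 < v_2 < v_3 < v_4 < v_5 < v_6 < v_7 on the vertex set. Then K (dimension 2) consists of the simplices:

  0-simplices (8): [v_0], [v_1], [v_2], [v_3], [v_4], [v_5], [v_6], [v_7]
  1-simplices (24): (24 of them)
  2-simplices (16): (16 of them)

giving chain groups C_0 ≅ Z^8, C_1 ≅ Z^24, C_2 ≅ Z^16.

∂_1: C_1 → C_0 maps an edge to its endpoints' difference, ∂[p,q] = q − p.
The 8×24 boundary matrix has rank 7 and Smith normal form diag(1,1,1,1,1,1,1).

Boundary ∂_2: C_2 → C_1 maps a triangle to the signed sum of its edges. For instance
  ∂[v_1,v_3,v_5] = [v_3,v_5] − [v_1,v_5] + [v_1,v_3],
  ∂[v_0,v_2,v_4] = [v_2,v_4] − [v_0,v_4] + [v_0,v_2].
As a 24×16 matrix over Z this has rank 15, with invariant factors (1,1,1,1,1,1,1,1,1,1,1,1,1,1,1).

From H_k ≅ ker(∂_k) / im(∂_{k+1}) we obtain:

  H_0: rank C_0 − rank ∂_1 = 8 − 7 = 1, and the invariant factors of ∂_1 are all 1, so H_0 ≅ Z.
  H_1: rank ker ∂_1 − rank ∂_2 = (24 − 7) − 15 = 2, and the invariant factors of ∂_2 are all 1, so H_1 ≅ Z^2.
  H_2: rank ker ∂_2 − rank ∂_3 = (16 − 15) − 0 = 1, and there is no ∂_3, so H_2 ≅ Z.

As a check, the Euler characteristic is 8 − 24 + 16 = 0, which agrees with 1 − 2 + 1 = 0.
(K is a triangulation of the torus T^2.)

H_0 ≅ Z,  H_1 ≅ Z^2,  H_2 ≅ Z.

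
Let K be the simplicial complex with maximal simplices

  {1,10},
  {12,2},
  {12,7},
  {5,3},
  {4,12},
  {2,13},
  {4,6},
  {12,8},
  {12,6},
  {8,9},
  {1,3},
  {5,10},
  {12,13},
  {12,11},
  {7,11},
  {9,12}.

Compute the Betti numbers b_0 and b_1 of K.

b_0 = 2, b_1 = 5.

We work with the vertex ordering 1 < 2 < 3 < 4 < 5 < 6 < 7 < 8 < 9 < 10 < 11 < 12 < 13. The simplices of K, each written with vertices in increasing order, are:

  0-simplices (13): [1], [2], [3], [4], [5], [6], [7], [8], [9], [10], [11], [12], [13]
  1-simplices (16): [1,3], [1,10], [2,12], [2,13], [3,5], [4,6], [4,12], [5,10], [6,12], [7,11], [7,12], [8,9], [8,12], [9,12], [11,12], [12,13]

Hence C_0 ≅ Z^13, C_1 ≅ Z^16.

∂_1: C_1 → C_0 sends each edge [p,q] (with p < q) to q − p. For instance
  ∂[4,12] = [12] − [4].
The 13×16 boundary matrix has rank 11 and Smith normal form diag(1,1,1,1,1,1,1,1,1,1,1).

Now H_k = ker ∂_k / im ∂_{k+1}, so:

  H_0: rank C_0 − rank ∂_1 = 13 − 11 = 2, and the invariant factors of ∂_1 are all 1, so H_0 ≅ Z^2.
  H_1: rank ker ∂_1 − rank ∂_2 = (16 − 11) − 0 = 5, and there is no ∂_2, so H_1 ≅ Z^5.

Hence the Betti numbers are b_0 = 2, b_1 = 5.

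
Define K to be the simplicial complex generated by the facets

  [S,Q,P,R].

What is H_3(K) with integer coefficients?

H_3 ≅ 0.

Fix the vertex order P < Q < R < S and write every simplex with vertices in increasing order. Then dim K = 3 and the simplices of K are:

  0-simplices (4): P, Q, R, S
  1-simplices (6): PQ, PR, PS, QR, QS, RS
  2-simplices (4): PQR, PQS, PRS, QRS
  3-simplices (1): PQRS

so the chain groups are C_0 ≅ Z^4, C_1 ≅ Z^6, C_2 ≅ Z^4, C_3 ≅ Z^1.

The boundary map ∂_1: C_1 → C_0 maps an edge to its endpoints' difference, ∂[p,q] = q − p. For instance
  ∂QR = R − Q.
The resulting 4×6 matrix has rank 3, and its Smith normal form has invariant factors (1,1,1).

∂_2: C_2 → C_1 maps a triangle to the signed sum of its edges. For instance
  ∂QRS = RS − QS + QR,
  ∂PQS = QS − PS + PQ.
As a 6×4 matrix over Z this has rank 3, with invariant factors (1,1,1).

∂_3: C_3 → C_2 sends each 3-simplex σ to the alternating sum Σ_i (−1)^i (σ with its i-th vertex removed). For instance
  ∂PQRS = QRS − PRS + PQS − PQR.
As a 4×1 matrix over Z this has rank 1, with invariant factors (1).

From H_k ≅ ker(∂_k) / im(∂_{k+1}) we obtain:

  H_3: rank ker ∂_3 − rank ∂_4 = (1 − 1) − 0 = 0, and there is no ∂_4, so H_3 ≅ 0.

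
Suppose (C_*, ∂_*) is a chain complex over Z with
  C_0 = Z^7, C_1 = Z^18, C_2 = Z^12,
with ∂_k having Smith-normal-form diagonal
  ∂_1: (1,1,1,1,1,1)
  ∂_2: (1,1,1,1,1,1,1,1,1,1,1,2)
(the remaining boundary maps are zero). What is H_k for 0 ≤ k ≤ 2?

H_0: b_0 = 7 − 0 − 6 = 1; torsion from ∂_1 factors > 1: none. So H_0 = Z.
H_1: b_1 = 18 − 6 − 12 = 0; torsion from ∂_2 factors > 1: [2]. So H_1 = Z/2Z.
H_2: b_2 = 12 − 12 − 0 = 0; torsion from ∂_3 factors > 1: none. So H_2 = 0.

H_0 = Z,  H_1 = Z/2Z,  H_2 = 0.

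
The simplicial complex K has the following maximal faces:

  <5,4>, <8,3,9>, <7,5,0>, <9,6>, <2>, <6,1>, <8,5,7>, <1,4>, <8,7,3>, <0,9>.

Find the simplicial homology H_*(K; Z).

H_0 ≅ Z^2,  H_1 ≅ Z^2,  H_2 = 0.

Order the vertices as 0 < 1 < 2 < 3 < 4 < 5 < 6 < 7 < 8 < 9. Listing each simplex with vertices in this order, K has dimension 2 with simplices:

  0-simplices (10): [0], [1], [2], [3], [4], [5], [6], [7], [8], [9]
  1-simplices (14): [0,5], [0,7], [0,9], [1,4], [1,6], [3,7], [3,8], [3,9], [4,5], [5,7], [5,8], [6,9], [7,8], [8,9]
  2-simplices (4): [0,5,7], [3,7,8], [3,8,9], [5,7,8]

Hence C_0 ≅ Z^10, C_1 ≅ Z^14, C_2 ≅ Z^4.

The boundary map ∂_1: C_1 → C_0 sends each edge [p,q] (with p < q) to q − p.
The resulting 10×14 matrix has rank 8, and its Smith normal form has invariant factors (1,1,1,1,1,1,1,1).

The boundary map ∂_2: C_2 → C_1 sends each 2-simplex [p,q,r] to [q,r] − [p,r] + [p,q]. For instance
  ∂[5,7,8] = [7,8] − [5,8] + [5,7],
  ∂[3,8,9] = [8,9] − [3,9] + [3,8].
The 14×4 boundary matrix has rank 4 and Smith normal form diag(1,1,1,1).

Now H_k = ker ∂_k / im ∂_{k+1}, so:

  H_0: rank C_0 − rank ∂_1 = 10 − 8 = 2, and the invariant factors of ∂_1 are all 1, so H_0 = Z^2.
  H_1: rank ker ∂_1 − rank ∂_2 = (14 − 8) − 4 = 2, and the invariant factors of ∂_2 are all 1, so H_1 = Z^2.
  H_2: rank ker ∂_2 − rank ∂_3 = (4 − 4) − 0 = 0, and there is no ∂_3, so H_2 = 0.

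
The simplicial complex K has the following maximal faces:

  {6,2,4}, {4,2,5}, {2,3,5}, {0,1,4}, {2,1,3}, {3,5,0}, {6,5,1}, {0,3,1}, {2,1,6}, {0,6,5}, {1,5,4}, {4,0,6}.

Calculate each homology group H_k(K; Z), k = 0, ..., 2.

H_0 = Z,  H_1 = Z/2,  H_2 = 0.

We work with the vertex ordering 0 < 1 < 2 < 3 < 4 < 5 < 6. The simplices of K, each written with vertices in increasing order, are:

  0-simplices (7): [0], [1], [2], [3], [4], [5], [6]
  1-simplices (18): [0,1], [0,3], [0,4], [0,5], [0,6], [1,2], [1,3], [1,4], [1,5], [1,6], [2,3], [2,4], [2,5], [2,6], [3,5], [4,5], [4,6], [5,6]
  2-simplices (12): [0,1,3], [0,1,4], [0,3,5], [0,4,6], [0,5,6], [1,2,3], [1,2,6], [1,4,5], [1,5,6], [2,3,5], [2,4,5], [2,4,6]

Hence C_0 ≅ Z^7, C_1 ≅ Z^18, C_2 ≅ Z^12.

∂_1: C_1 → C_0 sends each edge [p,q] (with p < q) to q − p. For instance
  ∂[5,6] = [6] − [5].
The resulting 7×18 matrix has rank 6, and its Smith normal form has invariant factors (1,1,1,1,1,1).

The boundary map ∂_2: C_2 → C_1 maps a triangle to the signed sum of its edges. For instance
  ∂[1,4,5] = [4,5] − [1,5] + [1,4],
  ∂[1,2,3] = [2,3] − [1,3] + [1,2].
The resulting 18×12 matrix has rank 12, and its Smith normal form has invariant factors (1,1,1,1,1,1,1,1,1,1,1,2).

Reading off H_k = ker ∂_k / im ∂_{k+1}:

  H_0: rank C_0 − rank ∂_1 = 7 − 6 = 1, and the invariant factors of ∂_1 are all 1, so H_0 = Z.
  H_1: rank ker ∂_1 − rank ∂_2 = (18 − 6) − 12 = 0, and ∂_2 has invariant factor 2 > 1, so H_1 = Z/2.
  H_2: rank ker ∂_2 − rank ∂_3 = (12 − 12) − 0 = 0, and there is no ∂_3, so H_2 = 0.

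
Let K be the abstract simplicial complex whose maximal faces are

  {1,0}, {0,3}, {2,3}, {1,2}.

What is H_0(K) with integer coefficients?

We work with the vertex ordering 0 < 1 < 2 < 3. The simplices of K, each written with vertices in increasing order, are:

  0-simplices (4): [0], [1], [2], [3]
  1-simplices (4): [0,1], [0,3], [1,2], [2,3]

Hence C_0 ≅ Z^4, C_1 ≅ Z^4.

Boundary ∂_1: C_1 → C_0 maps an edge to its endpoints' difference, ∂[p,q] = q − p.
As a 4×4 matrix over Z this has rank 3, with invariant factors (1,1,1).

Computing H_k = (kernel of ∂_k) / (image of ∂_{k+1}):

  H_0: rank C_0 − rank ∂_1 = 4 − 3 = 1, and the invariant factors of ∂_1 are all 1, so H_0 = Z.

(K is a triangulation of the circle S^1.)

H_0 ≅ Z.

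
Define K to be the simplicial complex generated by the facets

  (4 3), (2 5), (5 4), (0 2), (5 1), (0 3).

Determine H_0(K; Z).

H_0 = Z.

Fix the vertex order 0 < 1 < 2 < 3 < 4 < 5 and write every simplex with vertices in increasing order. Then dim K = 1 and the simplices of K are:

  0-simplices (6): [0], [1], [2], [3], [4], [5]
  1-simplices (6): [0,2], [0,3], [1,5], [2,5], [3,4], [4,5]

so the chain groups are C_0 ≅ Z^6, C_1 ≅ Z^6.

∂_1: C_1 → C_0 sends each edge [p,q] (with p < q) to q − p. For instance
  ∂[4,5] = [5] − [4].
The 6×6 boundary matrix has rank 5 and Smith normal form diag(1,1,1,1,1).

Now H_k = ker ∂_k / im ∂_{k+1}, so:

  H_0: rank C_0 − rank ∂_1 = 6 − 5 = 1, and the invariant factors of ∂_1 are all 1, so H_0 ≅ Z.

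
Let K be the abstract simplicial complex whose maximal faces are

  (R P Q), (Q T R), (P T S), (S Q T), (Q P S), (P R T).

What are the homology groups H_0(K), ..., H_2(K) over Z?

We work with the vertex ordering P < Q < R < S < T. The simplices of K, each written with vertices in increasing order, are:

  0-simplices (5): P, Q, R, S, T
  1-simplices (9): PQ, PR, PS, PT, QR, QS, QT, RT, ST
  2-simplices (6): PQR, PQS, PRT, PST, QRT, QST

giving chain groups C_0 ≅ Z^5, C_1 ≅ Z^9, C_2 ≅ Z^6.

The boundary map ∂_1: C_1 → C_0 maps an edge to its endpoints' difference, ∂[p,q] = q − p. For instance
  ∂QR = R − Q.
This gives a 5×9 integer matrix of rank 4; reducing to Smith normal form yields diagonal entries (1,1,1,1).

The boundary map ∂_2: C_2 → C_1 maps a triangle to the signed sum of its edges. For instance
  ∂QRT = RT − QT + QR,
  ∂QST = ST − QT + QS.
The 9×6 boundary matrix has rank 5 and Smith normal form diag(1,1,1,1,1).

Reading off H_k = ker ∂_k / im ∂_{k+1}:

  H_0: rank C_0 − rank ∂_1 = 5 − 4 = 1, and the invariant factors of ∂_1 are all 1, so H_0 ≅ Z.
  H_1: rank ker ∂_1 − rank ∂_2 = (9 − 4) − 5 = 0, and the invariant factors of ∂_2 are all 1, so H_1 ≅ 0.
  H_2: rank ker ∂_2 − rank ∂_3 = (6 − 5) − 0 = 1, and there is no ∂_3, so H_2 ≅ Z.

As a check, the Euler characteristic is 5 − 9 + 6 = 2, which agrees with 1 − 0 + 1 = 2.

H_0 = Z,  H_1 = 0,  H_2 = Z.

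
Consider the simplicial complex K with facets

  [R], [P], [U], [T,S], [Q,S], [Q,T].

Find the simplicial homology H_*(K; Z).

H_0 = Z^4,  H_1 = Z.

Order the vertices as P < Q < R < S < T < U. Listing each simplex with vertices in this order, K has dimension 1 with simplices:

  0-simplices (6): P, Q, R, S, T, U
  1-simplices (3): QS, QT, ST

so the chain groups are C_0 ≅ Z^6, C_1 ≅ Z^3.

The boundary map ∂_1: C_1 → C_0 maps an edge to its endpoints' difference, ∂[p,q] = q − p. For instance
  ∂ST = T − S.
The 6×3 boundary matrix has rank 2 and Smith normal form diag(1,1).

Reading off H_k = ker ∂_k / im ∂_{k+1}:

  H_0: rank C_0 − rank ∂_1 = 6 − 2 = 4, and the invariant factors of ∂_1 are all 1, so H_0 = Z^4.
  H_1: rank ker ∂_1 − rank ∂_2 = (3 − 2) − 0 = 1, and there is no ∂_2, so H_1 = Z.

As a check, the Euler characteristic is 6 − 3 = 3, which agrees with 4 − 1 = 3.
(K is a triangulation of the disjoint union of the circle S^1 and a set of 3 points.)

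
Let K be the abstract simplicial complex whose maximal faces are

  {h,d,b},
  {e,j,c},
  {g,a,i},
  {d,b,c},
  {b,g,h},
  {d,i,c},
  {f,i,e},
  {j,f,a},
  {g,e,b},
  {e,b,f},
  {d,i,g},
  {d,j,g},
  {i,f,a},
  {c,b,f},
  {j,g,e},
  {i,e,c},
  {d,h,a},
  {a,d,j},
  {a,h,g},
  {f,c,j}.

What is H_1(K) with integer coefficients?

H_1 = Z ⊕ Z_2.

Fix the vertex order a < b < c < d < e < f < g < h < i < j and write every simplex with vertices in increasing order. Then dim K = 2 and the simplices of K are:

  0-simplices (10): a, b, c, d, e, f, g, h, i, j
  1-simplices (30): ad, af, ag, ah, ai, aj, bc, bd, be, bf, bg, bh, cd, ce, cf, ci, cj, dg, dh, di, dj, ef, eg, ei, ej, fi, fj, gh, gi, gj
  2-simplices (20): adh, adj, afi, afj, agh, agi, bcd, bcf, bdh, bef, beg, bgh, cdi, cei, cej, cfj, dgi, dgj, efi, egj

giving chain groups C_0 ≅ Z^10, C_1 ≅ Z^30, C_2 ≅ Z^20.

The boundary map ∂_1: C_1 → C_0 sends each edge [p,q] (with p < q) to q − p. For instance
  ∂bc = c − b.
As a 10×30 matrix over Z this has rank 9, with invariant factors (1,1,1,1,1,1,1,1,1).

Boundary ∂_2: C_2 → C_1 sends each 2-simplex [p,q,r] to [q,r] − [p,r] + [p,q]. For instance
  ∂egj = gj − ej + eg,
  ∂afi = fi − ai + af.
The resulting 30×20 matrix has rank 20, and its Smith normal form has invariant factors (1,1,1,1,1,1,1,1,1,1,1,1,1,1,1,1,1,1,1,2).

From H_k ≅ ker(∂_k) / im(∂_{k+1}) we obtain:

  H_1: rank ker ∂_1 − rank ∂_2 = (30 − 9) − 20 = 1, and ∂_2 has invariant factor 2 > 1, so H_1 = Z ⊕ Z_2.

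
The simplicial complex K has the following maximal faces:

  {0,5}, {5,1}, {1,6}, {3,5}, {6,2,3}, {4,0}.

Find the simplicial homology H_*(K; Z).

K has 7 vertices, 8 edges, 1 triangle.
rank ∂_0 = 0, rank ∂_1 = 6 ⇒ b_0 = 7 − 0 − 6 = 1; all invariant factors of ∂_1 are 1 so no torsion. So H_0 = Z.
rank ∂_1 = 6, rank ∂_2 = 1 ⇒ b_1 = 8 − 6 − 1 = 1; all invariant factors of ∂_2 are 1 so no torsion. So H_1 = Z.
rank ∂_2 = 1, rank ∂_3 = 0 ⇒ b_2 = 1 − 1 − 0 = 0. So H_2 = 0.

H_0 ≅ Z,  H_1 ≅ Z,  H_2 = 0.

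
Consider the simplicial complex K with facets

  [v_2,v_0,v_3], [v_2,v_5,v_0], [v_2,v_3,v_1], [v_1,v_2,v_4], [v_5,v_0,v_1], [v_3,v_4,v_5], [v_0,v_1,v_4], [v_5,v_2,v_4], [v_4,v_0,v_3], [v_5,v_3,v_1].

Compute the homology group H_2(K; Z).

H_2 = 0.

K has 6 vertices, 15 edges, 10 triangles.
rank ∂_2 = 10, rank ∂_3 = 0 ⇒ b_2 = 10 − 10 − 0 = 0. So H_2 ≅ 0.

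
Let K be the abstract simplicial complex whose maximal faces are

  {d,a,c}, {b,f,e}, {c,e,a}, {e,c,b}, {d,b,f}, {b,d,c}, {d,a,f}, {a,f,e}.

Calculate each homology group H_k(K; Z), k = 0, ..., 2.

H_0 ≅ Z,  H_1 = 0,  H_2 ≅ Z.

K has 6 vertices, 12 edges, 8 triangles.
rank ∂_0 = 0, rank ∂_1 = 5 ⇒ b_0 = 6 − 0 − 5 = 1; all invariant factors of ∂_1 are 1 so no torsion. So H_0 ≅ Z.
rank ∂_1 = 5, rank ∂_2 = 7 ⇒ b_1 = 12 − 5 − 7 = 0; all invariant factors of ∂_2 are 1 so no torsion. So H_1 ≅ 0.
rank ∂_2 = 7, rank ∂_3 = 0 ⇒ b_2 = 8 − 7 − 0 = 1. So H_2 ≅ Z.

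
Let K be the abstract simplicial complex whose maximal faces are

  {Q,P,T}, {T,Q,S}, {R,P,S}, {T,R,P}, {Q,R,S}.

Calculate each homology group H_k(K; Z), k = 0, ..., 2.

Order the vertices as P < Q < R < S < T. Listing each simplex with vertices in this order, K has dimension 2 with simplices:

  0-simplices (5): P, Q, R, S, T
  1-simplices (10): PQ, PR, PS, PT, QR, QS, QT, RS, RT, ST
  2-simplices (5): PQT, PRS, PRT, QRS, QST

giving chain groups C_0 ≅ Z^5, C_1 ≅ Z^10, C_2 ≅ Z^5.

Boundary ∂_1: C_1 → C_0 sends each edge [p,q] (with p < q) to q − p. For instance
  ∂QT = T − Q.
As a 5×10 matrix over Z this has rank 4, with invariant factors (1,1,1,1).

The boundary map ∂_2: C_2 → C_1 sends each 2-simplex [p,q,r] to [q,r] − [p,r] + [p,q]. For instance
  ∂PRT = RT − PT + PR,
  ∂PQT = QT − PT + PQ.
This gives a 10×5 integer matrix of rank 5; reducing to Smith normal form yields diagonal entries (1,1,1,1,1).

From H_k ≅ ker(∂_k) / im(∂_{k+1}) we obtain:

  H_0: rank C_0 − rank ∂_1 = 5 − 4 = 1, and the invariant factors of ∂_1 are all 1, so H_0 ≅ Z.
  H_1: rank ker ∂_1 − rank ∂_2 = (10 − 4) − 5 = 1, and the invariant factors of ∂_2 are all 1, so H_1 ≅ Z.
  H_2: rank ker ∂_2 − rank ∂_3 = (5 − 5) − 0 = 0, and there is no ∂_3, so H_2 ≅ 0.

H_0 ≅ Z,  H_1 ≅ Z,  H_2 = 0.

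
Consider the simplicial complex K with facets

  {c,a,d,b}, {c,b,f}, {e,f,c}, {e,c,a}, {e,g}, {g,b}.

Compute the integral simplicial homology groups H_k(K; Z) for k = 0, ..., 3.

Order the vertices as a < b < c < d < e < f < g. Listing each simplex with vertices in this order, K has dimension 3 with simplices:

  0-simplices (7): a, b, c, d, e, f, g
  1-simplices (13): ab, ac, ad, ae, bc, bd, bf, bg, cd, ce, cf, ef, eg
  2-simplices (7): abc, abd, acd, ace, bcd, bcf, cef
  3-simplices (1): abcd

giving chain groups C_0 ≅ Z^7, C_1 ≅ Z^13, C_2 ≅ Z^7, C_3 ≅ Z^1.

Boundary ∂_1: C_1 → C_0 sends each edge [p,q] (with p < q) to q − p.
As a 7×13 matrix over Z this has rank 6, with invariant factors (1,1,1,1,1,1).

The boundary map ∂_2: C_2 → C_1 acts by ∂[p,q,r] = [q,r] − [p,r] + [p,q]. For instance
  ∂bcd = cd − bd + bc,
  ∂ace = ce − ae + ac.
The 13×7 boundary matrix has rank 6 and Smith normal form diag(1,1,1,1,1,1).

The boundary map ∂_3: C_3 → C_2 sends each 3-simplex σ to the alternating sum Σ_i (−1)^i (σ with its i-th vertex removed). For instance
  ∂abcd = bcd − acd + abd − abc.
As a 7×1 matrix over Z this has rank 1, with invariant factors (1).

Now H_k = ker ∂_k / im ∂_{k+1}, so:

  H_0: rank C_0 − rank ∂_1 = 7 − 6 = 1, and the invariant factors of ∂_1 are all 1, so H_0 = Z.
  H_1: rank ker ∂_1 − rank ∂_2 = (13 − 6) − 6 = 1, and the invariant factors of ∂_2 are all 1, so H_1 = Z.
  H_2: rank ker ∂_2 − rank ∂_3 = (7 − 6) − 1 = 0, and the invariant factors of ∂_3 are all 1, so H_2 = 0.
  H_3: rank ker ∂_3 − rank ∂_4 = (1 − 1) − 0 = 0, and there is no ∂_4, so H_3 = 0.

H_0 ≅ Z,  H_1 ≅ Z,  H_2 = 0,  H_3 = 0.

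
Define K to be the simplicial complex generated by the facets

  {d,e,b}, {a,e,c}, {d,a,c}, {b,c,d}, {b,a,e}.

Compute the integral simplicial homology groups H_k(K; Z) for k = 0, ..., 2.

H_0 ≅ Z,  H_1 ≅ Z,  H_2 = 0.

Take the total order a < b < c < d < e on the vertex set. Then K (dimension 2) consists of the simplices:

  0-simplices (5): a, b, c, d, e
  1-simplices (10): ab, ac, ad, ae, bc, bd, be, cd, ce, de
  2-simplices (5): abe, acd, ace, bcd, bde

so the chain groups are C_0 ≅ Z^5, C_1 ≅ Z^10, C_2 ≅ Z^5.

The boundary map ∂_1: C_1 → C_0 sends each edge [p,q] (with p < q) to q − p.
This gives a 5×10 integer matrix of rank 4; reducing to Smith normal form yields diagonal entries (1,1,1,1).

The boundary map ∂_2: C_2 → C_1 sends each 2-simplex [p,q,r] to [q,r] − [p,r] + [p,q]. For instance
  ∂ace = ce − ae + ac,
  ∂acd = cd − ad + ac.
As a 10×5 matrix over Z this has rank 5, with invariant factors (1,1,1,1,1).

Computing H_k = (kernel of ∂_k) / (image of ∂_{k+1}):

  H_0: rank C_0 − rank ∂_1 = 5 − 4 = 1, and the invariant factors of ∂_1 are all 1, so H_0 = Z.
  H_1: rank ker ∂_1 − rank ∂_2 = (10 − 4) − 5 = 1, and the invariant factors of ∂_2 are all 1, so H_1 = Z.
  H_2: rank ker ∂_2 − rank ∂_3 = (5 − 5) − 0 = 0, and there is no ∂_3, so H_2 = 0.

As a check, the Euler characteristic is 5 − 10 + 5 = 0, which agrees with 1 − 1 + 0 = 0.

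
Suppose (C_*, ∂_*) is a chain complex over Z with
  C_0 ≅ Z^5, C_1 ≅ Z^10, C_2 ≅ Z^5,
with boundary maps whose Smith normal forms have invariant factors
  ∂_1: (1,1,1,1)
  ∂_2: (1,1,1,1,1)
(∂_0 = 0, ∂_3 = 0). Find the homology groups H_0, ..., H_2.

H_0: b_0 = 5 − 0 − 4 = 1; torsion from ∂_1 factors > 1: none. So H_0 ≅ Z.
H_1: b_1 = 10 − 4 − 5 = 1; torsion from ∂_2 factors > 1: none. So H_1 ≅ Z.
H_2: b_2 = 5 − 5 − 0 = 0; torsion from ∂_3 factors > 1: none. So H_2 ≅ 0.

H_0 ≅ Z,  H_1 ≅ Z,  H_2 = 0.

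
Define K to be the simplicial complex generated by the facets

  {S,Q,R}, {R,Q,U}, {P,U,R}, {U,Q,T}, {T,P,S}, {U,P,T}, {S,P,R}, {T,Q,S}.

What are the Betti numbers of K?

b_0 = 1, b_1 = 0, b_2 = 1.

Fix the vertex order P < Q < R < S < T < U and write every simplex with vertices in increasing order. Then dim K = 2 and the simplices of K are:

  0-simplices (6): P, Q, R, S, T, U
  1-simplices (12): PR, PS, PT, PU, QR, QS, QT, QU, RS, RU, ST, TU
  2-simplices (8): PRS, PRU, PST, PTU, QRS, QRU, QST, QTU

Hence C_0 ≅ Z^6, C_1 ≅ Z^12, C_2 ≅ Z^8.

Boundary ∂_1: C_1 → C_0 sends each edge [p,q] (with p < q) to q − p. For instance
  ∂TU = U − T.
The 6×12 boundary matrix has rank 5 and Smith normal form diag(1,1,1,1,1).

∂_2: C_2 → C_1 maps a triangle to the signed sum of its edges. For instance
  ∂QRU = RU − QU + QR,
  ∂QST = ST − QT + QS.
This gives a 12×8 integer matrix of rank 7; reducing to Smith normal form yields diagonal entries (1,1,1,1,1,1,1).

From H_k ≅ ker(∂_k) / im(∂_{k+1}) we obtain:

  H_0: rank C_0 − rank ∂_1 = 6 − 5 = 1, and the invariant factors of ∂_1 are all 1, so H_0 = Z.
  H_1: rank ker ∂_1 − rank ∂_2 = (12 − 5) − 7 = 0, and the invariant factors of ∂_2 are all 1, so H_1 = 0.
  H_2: rank ker ∂_2 − rank ∂_3 = (8 − 7) − 0 = 1, and there is no ∂_3, so H_2 = Z.

As a check, the Euler characteristic is 6 − 12 + 8 = 2, which agrees with 1 − 0 + 1 = 2.

Hence the Betti numbers are b_0 = 1, b_1 = 0, b_2 = 1.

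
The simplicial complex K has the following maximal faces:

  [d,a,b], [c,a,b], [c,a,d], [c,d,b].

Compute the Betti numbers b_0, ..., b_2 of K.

We work with the vertex ordering a < b < c < d. The simplices of K, each written with vertices in increasing order, are:

  0-simplices (4): a, b, c, d
  1-simplices (6): ab, ac, ad, bc, bd, cd
  2-simplices (4): abc, abd, acd, bcd

so the chain groups are C_0 ≅ Z^4, C_1 ≅ Z^6, C_2 ≅ Z^4.

Boundary ∂_1: C_1 → C_0 maps an edge to its endpoints' difference, ∂[p,q] = q − p. For instance
  ∂bc = c − b.
The resulting 4×6 matrix has rank 3, and its Smith normal form has invariant factors (1,1,1).

∂_2: C_2 → C_1 maps a triangle to the signed sum of its edges. For instance
  ∂abc = bc − ac + ab,
  ∂bcd = cd − bd + bc.
This gives a 6×4 integer matrix of rank 3; reducing to Smith normal form yields diagonal entries (1,1,1).

From H_k ≅ ker(∂_k) / im(∂_{k+1}) we obtain:

  H_0: rank C_0 − rank ∂_1 = 4 − 3 = 1, and the invariant factors of ∂_1 are all 1, so H_0 = Z.
  H_1: rank ker ∂_1 − rank ∂_2 = (6 − 3) − 3 = 0, and the invariant factors of ∂_2 are all 1, so H_1 = 0.
  H_2: rank ker ∂_2 − rank ∂_3 = (4 − 3) − 0 = 1, and there is no ∂_3, so H_2 = Z.

Hence the Betti numbers are b_0 = 1, b_1 = 0, b_2 = 1.

b_0 = 1, b_1 = 0, b_2 = 1.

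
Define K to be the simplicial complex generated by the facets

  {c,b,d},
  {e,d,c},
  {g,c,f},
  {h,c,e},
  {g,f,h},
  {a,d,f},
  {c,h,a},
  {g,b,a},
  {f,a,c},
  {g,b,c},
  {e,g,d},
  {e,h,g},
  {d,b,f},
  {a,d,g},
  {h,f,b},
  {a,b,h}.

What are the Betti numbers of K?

b_0 = 1, b_1 = 2, b_2 = 1.

K has 8 vertices, 24 edges, 16 triangles.
rank ∂_0 = 0, rank ∂_1 = 7 ⇒ b_0 = 8 − 0 − 7 = 1; all invariant factors of ∂_1 are 1 so no torsion. So H_0 = Z.
rank ∂_1 = 7, rank ∂_2 = 15 ⇒ b_1 = 24 − 7 − 15 = 2; all invariant factors of ∂_2 are 1 so no torsion. So H_1 = Z^2.
rank ∂_2 = 15, rank ∂_3 = 0 ⇒ b_2 = 16 − 15 − 0 = 1. So H_2 = Z.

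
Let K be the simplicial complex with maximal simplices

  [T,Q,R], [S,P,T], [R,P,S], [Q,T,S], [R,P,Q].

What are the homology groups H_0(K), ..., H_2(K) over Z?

H_0 ≅ Z,  H_1 ≅ Z,  H_2 = 0.

Fix the vertex order P < Q < R < S < T and write every simplex with vertices in increasing order. Then dim K = 2 and the simplices of K are:

  0-simplices (5): P, Q, R, S, T
  1-simplices (10): PQ, PR, PS, PT, QR, QS, QT, RS, RT, ST
  2-simplices (5): PQR, PRS, PST, QRT, QST

Hence C_0 ≅ Z^5, C_1 ≅ Z^10, C_2 ≅ Z^5.

The boundary map ∂_1: C_1 → C_0 is given by ∂[p,q] = [q] − [p]. For instance
  ∂QS = S − Q.
The 5×10 boundary matrix has rank 4 and Smith normal form diag(1,1,1,1).

The boundary map ∂_2: C_2 → C_1 sends each 2-simplex [p,q,r] to [q,r] − [p,r] + [p,q]. For instance
  ∂QRT = RT − QT + QR,
  ∂PRS = RS − PS + PR.
The 10×5 boundary matrix has rank 5 and Smith normal form diag(1,1,1,1,1).

From H_k ≅ ker(∂_k) / im(∂_{k+1}) we obtain:

  H_0: rank C_0 − rank ∂_1 = 5 − 4 = 1, and the invariant factors of ∂_1 are all 1, so H_0 = Z.
  H_1: rank ker ∂_1 − rank ∂_2 = (10 − 4) − 5 = 1, and the invariant factors of ∂_2 are all 1, so H_1 = Z.
  H_2: rank ker ∂_2 − rank ∂_3 = (5 − 5) − 0 = 0, and there is no ∂_3, so H_2 = 0.

(K is a triangulation of the Möbius band.)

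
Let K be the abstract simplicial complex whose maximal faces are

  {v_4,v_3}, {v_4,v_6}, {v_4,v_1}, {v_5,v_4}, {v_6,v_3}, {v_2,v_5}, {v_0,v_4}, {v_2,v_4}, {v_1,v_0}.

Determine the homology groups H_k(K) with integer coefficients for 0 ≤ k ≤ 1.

H_0 = Z,  H_1 = Z^3.

We work with the vertex ordering v_0 < v_1 < v_2 < v_3 < v_4 < v_5 < v_6. The simplices of K, each written with vertices in increasing order, are:

  0-simplices (7): [v_0], [v_1], [v_2], [v_3], [v_4], [v_5], [v_6]
  1-simplices (9): [v_0,v_1], [v_0,v_4], [v_1,v_4], [v_2,v_4], [v_2,v_5], [v_3,v_4], [v_3,v_6], [v_4,v_5], [v_4,v_6]

giving chain groups C_0 ≅ Z^7, C_1 ≅ Z^9.

Boundary ∂_1: C_1 → C_0 maps an edge to its endpoints' difference, ∂[p,q] = q − p. For instance
  ∂[v_2,v_4] = [v_4] − [v_2].
This gives a 7×9 integer matrix of rank 6; reducing to Smith normal form yields diagonal entries (1,1,1,1,1,1).

Computing H_k = (kernel of ∂_k) / (image of ∂_{k+1}):

  H_0: rank C_0 − rank ∂_1 = 7 − 6 = 1, and the invariant factors of ∂_1 are all 1, so H_0 = Z.
  H_1: rank ker ∂_1 − rank ∂_2 = (9 − 6) − 0 = 3, and there is no ∂_2, so H_1 = Z^3.

As a check, the Euler characteristic is 7 − 9 = -2, which agrees with 1 − 3 = -2.
(K is a triangulation of a wedge of 3 circles.)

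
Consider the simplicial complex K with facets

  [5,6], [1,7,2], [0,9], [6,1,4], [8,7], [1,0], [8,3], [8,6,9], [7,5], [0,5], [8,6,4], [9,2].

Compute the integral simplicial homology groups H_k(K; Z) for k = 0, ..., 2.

Order the vertices as 0 < 1 < 2 < 3 < 4 < 5 < 6 < 7 < 8 < 9. Listing each simplex with vertices in this order, K has dimension 2 with simplices:

  0-simplices (10): [0], [1], [2], [3], [4], [5], [6], [7], [8], [9]
  1-simplices (18): [0,1], [0,5], [0,9], [1,2], [1,4], [1,6], [1,7], [2,7], [2,9], [3,8], [4,6], [4,8], [5,6], [5,7], [6,8], [6,9], [7,8], [8,9]
  2-simplices (4): [1,2,7], [1,4,6], [4,6,8], [6,8,9]

so the chain groups are C_0 ≅ Z^10, C_1 ≅ Z^18, C_2 ≅ Z^4.

∂_1: C_1 → C_0 maps an edge to its endpoints' difference, ∂[p,q] = q − p. For instance
  ∂[2,7] = [7] − [2].
As a 10×18 matrix over Z this has rank 9, with invariant factors (1,1,1,1,1,1,1,1,1).

Boundary ∂_2: C_2 → C_1 maps a triangle to the signed sum of its edges. For instance
  ∂[1,4,6] = [4,6] − [1,6] + [1,4],
  ∂[4,6,8] = [6,8] − [4,8] + [4,6].
This gives a 18×4 integer matrix of rank 4; reducing to Smith normal form yields diagonal entries (1,1,1,1).

Now H_k = ker ∂_k / im ∂_{k+1}, so:

  H_0: rank C_0 − rank ∂_1 = 10 − 9 = 1, and the invariant factors of ∂_1 are all 1, so H_0 ≅ Z.
  H_1: rank ker ∂_1 − rank ∂_2 = (18 − 9) − 4 = 5, and the invariant factors of ∂_2 are all 1, so H_1 ≅ Z^5.
  H_2: rank ker ∂_2 − rank ∂_3 = (4 − 4) − 0 = 0, and there is no ∂_3, so H_2 ≅ 0.

H_0 ≅ Z,  H_1 ≅ Z^5,  H_2 = 0.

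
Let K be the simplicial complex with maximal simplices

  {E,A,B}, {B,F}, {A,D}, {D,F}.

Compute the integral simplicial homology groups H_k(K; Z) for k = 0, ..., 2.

Fix the vertex order A < B < D < E < F and write every simplex with vertices in increasing order. Then dim K = 2 and the simplices of K are:

  0-simplices (5): A, B, D, E, F
  1-simplices (6): AB, AD, AE, BE, BF, DF
  2-simplices (1): ABE

giving chain groups C_0 ≅ Z^5, C_1 ≅ Z^6, C_2 ≅ Z^1.

The boundary map ∂_1: C_1 → C_0 maps an edge to its endpoints' difference, ∂[p,q] = q − p.
The 5×6 boundary matrix has rank 4 and Smith normal form diag(1,1,1,1).

∂_2: C_2 → C_1 maps a triangle to the signed sum of its edges. For instance
  ∂ABE = BE − AE + AB.
The resulting 6×1 matrix has rank 1, and its Smith normal form has invariant factors (1).

From H_k ≅ ker(∂_k) / im(∂_{k+1}) we obtain:

  H_0: rank C_0 − rank ∂_1 = 5 − 4 = 1, and the invariant factors of ∂_1 are all 1, so H_0 ≅ Z.
  H_1: rank ker ∂_1 − rank ∂_2 = (6 − 4) − 1 = 1, and the invariant factors of ∂_2 are all 1, so H_1 ≅ Z.
  H_2: rank ker ∂_2 − rank ∂_3 = (1 − 1) − 0 = 0, and there is no ∂_3, so H_2 ≅ 0.

As a check, the Euler characteristic is 5 − 6 + 1 = 0, which agrees with 1 − 1 + 0 = 0.

H_0 = Z,  H_1 = Z,  H_2 = 0.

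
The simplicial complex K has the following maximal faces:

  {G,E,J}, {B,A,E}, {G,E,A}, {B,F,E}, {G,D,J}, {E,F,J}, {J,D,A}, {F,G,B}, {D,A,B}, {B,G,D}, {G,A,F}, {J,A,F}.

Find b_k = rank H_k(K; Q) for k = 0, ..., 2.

b_0 = 1, b_1 = 0, b_2 = 0.

Take the total order A < B < D < E < F < G < J on the vertex set. Then K (dimension 2) consists of the simplices:

  0-simplices (7): A, B, D, E, F, G, J
  1-simplices (18): AB, AD, AE, AF, AG, AJ, BD, BE, BF, BG, DG, DJ, EF, EG, EJ, FG, FJ, GJ
  2-simplices (12): ABD, ABE, ADJ, AEG, AFG, AFJ, BDG, BEF, BFG, DGJ, EFJ, EGJ

so the chain groups are C_0 ≅ Z^7, C_1 ≅ Z^18, C_2 ≅ Z^12.

∂_1: C_1 → C_0 is given by ∂[p,q] = [q] − [p]. For instance
  ∂FJ = J − F.
As a 7×18 matrix over Z this has rank 6, with invariant factors (1,1,1,1,1,1).

Boundary ∂_2: C_2 → C_1 acts by ∂[p,q,r] = [q,r] − [p,r] + [p,q]. For instance
  ∂EGJ = GJ − EJ + EG,
  ∂BFG = FG − BG + BF.
This gives a 18×12 integer matrix of rank 12; reducing to Smith normal form yields diagonal entries (1,1,1,1,1,1,1,1,1,1,1,2).

Reading off H_k = ker ∂_k / im ∂_{k+1}:

  H_0: rank C_0 − rank ∂_1 = 7 − 6 = 1, and the invariant factors of ∂_1 are all 1, so H_0 ≅ Z.
  H_1: rank ker ∂_1 − rank ∂_2 = (18 − 6) − 12 = 0, and ∂_2 has invariant factor 2 > 1, so H_1 ≅ Z_2.
  H_2: rank ker ∂_2 − rank ∂_3 = (12 − 12) − 0 = 0, and there is no ∂_3, so H_2 ≅ 0.

Hence the Betti numbers are b_0 = 1, b_1 = 0, b_2 = 0.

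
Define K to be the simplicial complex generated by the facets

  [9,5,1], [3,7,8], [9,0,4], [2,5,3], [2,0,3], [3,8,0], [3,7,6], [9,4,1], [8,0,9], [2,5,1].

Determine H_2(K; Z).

H_2 ≅ 0.

Fix the vertex order 0 < 1 < 2 < 3 < 4 < 5 < 6 < 7 < 8 < 9 and write every simplex with vertices in increasing order. Then dim K = 2 and the simplices of K are:

  0-simplices (10): [0], [1], [2], [3], [4], [5], [6], [7], [8], [9]
  1-simplices (20): [0,2], [0,3], [0,4], [0,8], [0,9], [1,2], [1,4], [1,5], [1,9], [2,3], [2,5], [3,5], [3,6], [3,7], [3,8], [4,9], [5,9], [6,7], [7,8], [8,9]
  2-simplices (10): [0,2,3], [0,3,8], [0,4,9], [0,8,9], [1,2,5], [1,4,9], [1,5,9], [2,3,5], [3,6,7], [3,7,8]

so the chain groups are C_0 ≅ Z^10, C_1 ≅ Z^20, C_2 ≅ Z^10.

Boundary ∂_1: C_1 → C_0 maps an edge to its endpoints' difference, ∂[p,q] = q − p.
The 10×20 boundary matrix has rank 9 and Smith normal form diag(1,1,1,1,1,1,1,1,1).

∂_2: C_2 → C_1 acts by ∂[p,q,r] = [q,r] − [p,r] + [p,q]. For instance
  ∂[0,8,9] = [8,9] − [0,9] + [0,8],
  ∂[1,2,5] = [2,5] − [1,5] + [1,2].
This gives a 20×10 integer matrix of rank 10; reducing to Smith normal form yields diagonal entries (1,1,1,1,1,1,1,1,1,1).

Reading off H_k = ker ∂_k / im ∂_{k+1}:

  H_2: rank ker ∂_2 − rank ∂_3 = (10 − 10) − 0 = 0, and there is no ∂_3, so H_2 = 0.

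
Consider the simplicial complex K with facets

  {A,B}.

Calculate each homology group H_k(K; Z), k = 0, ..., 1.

Take the total order A < B on the vertex set. Then K (dimension 1) consists of the simplices:

  0-simplices (2): A, B
  1-simplices (1): AB

so the chain groups are C_0 ≅ Z^2, C_1 ≅ Z^1.

The boundary map ∂_1: C_1 → C_0 maps an edge to its endpoints' difference, ∂[p,q] = q − p.
The resulting 2×1 matrix has rank 1, and its Smith normal form has invariant factors (1).

Computing H_k = (kernel of ∂_k) / (image of ∂_{k+1}):

  H_0: rank C_0 − rank ∂_1 = 2 − 1 = 1, and the invariant factors of ∂_1 are all 1, so H_0 = Z.
  H_1: rank ker ∂_1 − rank ∂_2 = (1 − 1) − 0 = 0, and there is no ∂_2, so H_1 = 0.

As a check, the Euler characteristic is 2 − 1 = 1, which agrees with 1 − 0 = 1.

H_0 = Z,  H_1 = 0.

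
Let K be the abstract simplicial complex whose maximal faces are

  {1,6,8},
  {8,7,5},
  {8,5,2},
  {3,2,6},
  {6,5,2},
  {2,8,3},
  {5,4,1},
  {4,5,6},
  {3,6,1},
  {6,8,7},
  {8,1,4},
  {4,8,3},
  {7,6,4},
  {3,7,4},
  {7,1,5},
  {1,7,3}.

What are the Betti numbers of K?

Order the vertices as 1 < 2 < 3 < 4 < 5 < 6 < 7 < 8. Listing each simplex with vertices in this order, K has dimension 2 with simplices:

  0-simplices (8): [1], [2], [3], [4], [5], [6], [7], [8]
  1-simplices (24): (24 of them)
  2-simplices (16): [1,3,6], [1,3,7], [1,4,5], [1,4,8], [1,5,7], [1,6,8], [2,3,6], [2,3,8], [2,5,6], [2,5,8], [3,4,7], [3,4,8], [4,5,6], [4,6,7], [5,7,8], [6,7,8]

so the chain groups are C_0 ≅ Z^8, C_1 ≅ Z^24, C_2 ≅ Z^16.

∂_1: C_1 → C_0 sends each edge [p,q] (with p < q) to q − p.
This gives a 8×24 integer matrix of rank 7; reducing to Smith normal form yields diagonal entries (1,1,1,1,1,1,1).

Boundary ∂_2: C_2 → C_1 acts by ∂[p,q,r] = [q,r] − [p,r] + [p,q]. For instance
  ∂[1,4,5] = [4,5] − [1,5] + [1,4],
  ∂[1,5,7] = [5,7] − [1,7] + [1,5].
As a 24×16 matrix over Z this has rank 15, with invariant factors (1,1,1,1,1,1,1,1,1,1,1,1,1,1,1).

Computing H_k = (kernel of ∂_k) / (image of ∂_{k+1}):

  H_0: rank C_0 − rank ∂_1 = 8 − 7 = 1, and the invariant factors of ∂_1 are all 1, so H_0 = Z.
  H_1: rank ker ∂_1 − rank ∂_2 = (24 − 7) − 15 = 2, and the invariant factors of ∂_2 are all 1, so H_1 = Z^2.
  H_2: rank ker ∂_2 − rank ∂_3 = (16 − 15) − 0 = 1, and there is no ∂_3, so H_2 = Z.

(K is a triangulation of the torus T^2.)

Hence the Betti numbers are b_0 = 1, b_1 = 2, b_2 = 1.

b_0 = 1, b_1 = 2, b_2 = 1.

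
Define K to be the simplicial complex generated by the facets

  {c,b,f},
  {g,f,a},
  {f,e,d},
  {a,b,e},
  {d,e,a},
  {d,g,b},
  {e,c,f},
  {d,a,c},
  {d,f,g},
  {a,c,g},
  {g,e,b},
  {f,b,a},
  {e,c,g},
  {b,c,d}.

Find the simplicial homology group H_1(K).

We work with the vertex ordering a < b < c < d < e < f < g. The simplices of K, each written with vertices in increasing order, are:

  0-simplices (7): a, b, c, d, e, f, g
  1-simplices (21): ab, ac, ad, ae, af, ag, bc, bd, be, bf, bg, cd, ce, cf, cg, de, df, dg, ef, eg, fg
  2-simplices (14): abe, abf, acd, acg, ade, afg, bcd, bcf, bdg, beg, cef, ceg, def, dfg

so the chain groups are C_0 ≅ Z^7, C_1 ≅ Z^21, C_2 ≅ Z^14.

The boundary map ∂_1: C_1 → C_0 sends each edge [p,q] (with p < q) to q − p.
As a 7×21 matrix over Z this has rank 6, with invariant factors (1,1,1,1,1,1).

The boundary map ∂_2: C_2 → C_1 sends each 2-simplex [p,q,r] to [q,r] − [p,r] + [p,q]. For instance
  ∂beg = eg − bg + be,
  ∂abe = be − ae + ab.
This gives a 21×14 integer matrix of rank 13; reducing to Smith normal form yields diagonal entries (1,1,1,1,1,1,1,1,1,1,1,1,1).

Now H_k = ker ∂_k / im ∂_{k+1}, so:

  H_1: rank ker ∂_1 − rank ∂_2 = (21 − 6) − 13 = 2, and the invariant factors of ∂_2 are all 1, so H_1 ≅ Z^2.

H_1 = Z^2.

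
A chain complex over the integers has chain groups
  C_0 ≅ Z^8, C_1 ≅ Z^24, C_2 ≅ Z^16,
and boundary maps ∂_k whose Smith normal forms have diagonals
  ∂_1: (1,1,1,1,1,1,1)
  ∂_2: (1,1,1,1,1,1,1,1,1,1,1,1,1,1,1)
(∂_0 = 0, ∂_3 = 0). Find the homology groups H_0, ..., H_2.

H_0 ≅ Z,  H_1 ≅ Z^2,  H_2 ≅ Z.

H_0: b_0 = 8 − 0 − 7 = 1; torsion from ∂_1 factors > 1: none. So H_0 ≅ Z.
H_1: b_1 = 24 − 7 − 15 = 2; torsion from ∂_2 factors > 1: none. So H_1 ≅ Z^2.
H_2: b_2 = 16 − 15 − 0 = 1; torsion from ∂_3 factors > 1: none. So H_2 ≅ Z.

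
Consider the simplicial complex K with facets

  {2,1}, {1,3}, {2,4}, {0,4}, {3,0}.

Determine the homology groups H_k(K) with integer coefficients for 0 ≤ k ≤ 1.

We work with the vertex ordering 0 < 1 < 2 < 3 < 4. The simplices of K, each written with vertices in increasing order, are:

  0-simplices (5): [0], [1], [2], [3], [4]
  1-simplices (5): [0,3], [0,4], [1,2], [1,3], [2,4]

so the chain groups are C_0 ≅ Z^5, C_1 ≅ Z^5.

∂_1: C_1 → C_0 is given by ∂[p,q] = [q] − [p]. For instance
  ∂[1,2] = [2] − [1].
As a 5×5 matrix over Z this has rank 4, with invariant factors (1,1,1,1).

Now H_k = ker ∂_k / im ∂_{k+1}, so:

  H_0: rank C_0 − rank ∂_1 = 5 − 4 = 1, and the invariant factors of ∂_1 are all 1, so H_0 ≅ Z.
  H_1: rank ker ∂_1 − rank ∂_2 = (5 − 4) − 0 = 1, and there is no ∂_2, so H_1 ≅ Z.

(K is a triangulation of the circle S^1.)

H_0 ≅ Z,  H_1 ≅ Z.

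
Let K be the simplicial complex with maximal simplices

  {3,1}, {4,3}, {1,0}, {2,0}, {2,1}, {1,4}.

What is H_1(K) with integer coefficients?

We work with the vertex ordering 0 < 1 < 2 < 3 < 4. The simplices of K, each written with vertices in increasing order, are:

  0-simplices (5): [0], [1], [2], [3], [4]
  1-simplices (6): [0,1], [0,2], [1,2], [1,3], [1,4], [3,4]

Hence C_0 ≅ Z^5, C_1 ≅ Z^6.

∂_1: C_1 → C_0 maps an edge to its endpoints' difference, ∂[p,q] = q − p.
The 5×6 boundary matrix has rank 4 and Smith normal form diag(1,1,1,1).

From H_k ≅ ker(∂_k) / im(∂_{k+1}) we obtain:

  H_1: rank ker ∂_1 − rank ∂_2 = (6 − 4) − 0 = 2, and there is no ∂_2, so H_1 ≅ Z^2.

(K is a triangulation of a wedge of 2 circles.)

H_1 ≅ Z^2.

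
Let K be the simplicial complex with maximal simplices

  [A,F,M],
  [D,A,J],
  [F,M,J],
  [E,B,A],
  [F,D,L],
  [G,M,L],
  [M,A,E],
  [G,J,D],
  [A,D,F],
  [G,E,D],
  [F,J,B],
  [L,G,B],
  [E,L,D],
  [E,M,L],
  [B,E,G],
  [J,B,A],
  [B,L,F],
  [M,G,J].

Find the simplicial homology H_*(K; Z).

H_0 ≅ Z,  H_1 ≅ Z ⊕ Z/2,  H_2 = 0.

Order the vertices as A < B < D < E < F < G < J < L < M. Listing each simplex with vertices in this order, K has dimension 2 with simplices:

  0-simplices (9): A, B, D, E, F, G, J, L, M
  1-simplices (27): AB, AD, AE, AF, AJ, AM, BE, BF, BG, BJ, BL, DE, DF, DG, DJ, DL, EG, EL, EM, FJ, FL, FM, GJ, GL, GM, JM, LM
  2-simplices (18): ABE, ABJ, ADF, ADJ, AEM, AFM, BEG, BFJ, BFL, BGL, DEG, DEL, DFL, DGJ, ELM, FJM, GJM, GLM

Hence C_0 ≅ Z^9, C_1 ≅ Z^27, C_2 ≅ Z^18.

The boundary map ∂_1: C_1 → C_0 sends each edge [p,q] (with p < q) to q − p.
This gives a 9×27 integer matrix of rank 8; reducing to Smith normal form yields diagonal entries (1,1,1,1,1,1,1,1).

The boundary map ∂_2: C_2 → C_1 acts by ∂[p,q,r] = [q,r] − [p,r] + [p,q]. For instance
  ∂AEM = EM − AM + AE,
  ∂FJM = JM − FM + FJ.
The 27×18 boundary matrix has rank 18 and Smith normal form diag(1,1,1,1,1,1,1,1,1,1,1,1,1,1,1,1,1,2).

Now H_k = ker ∂_k / im ∂_{k+1}, so:

  H_0: rank C_0 − rank ∂_1 = 9 − 8 = 1, and the invariant factors of ∂_1 are all 1, so H_0 = Z.
  H_1: rank ker ∂_1 − rank ∂_2 = (27 − 8) − 18 = 1, and ∂_2 has invariant factor 2 > 1, so H_1 = Z ⊕ Z/2.
  H_2: rank ker ∂_2 − rank ∂_3 = (18 − 18) − 0 = 0, and there is no ∂_3, so H_2 = 0.

As a check, the Euler characteristic is 9 − 27 + 18 = 0, which agrees with 1 − 1 + 0 = 0.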